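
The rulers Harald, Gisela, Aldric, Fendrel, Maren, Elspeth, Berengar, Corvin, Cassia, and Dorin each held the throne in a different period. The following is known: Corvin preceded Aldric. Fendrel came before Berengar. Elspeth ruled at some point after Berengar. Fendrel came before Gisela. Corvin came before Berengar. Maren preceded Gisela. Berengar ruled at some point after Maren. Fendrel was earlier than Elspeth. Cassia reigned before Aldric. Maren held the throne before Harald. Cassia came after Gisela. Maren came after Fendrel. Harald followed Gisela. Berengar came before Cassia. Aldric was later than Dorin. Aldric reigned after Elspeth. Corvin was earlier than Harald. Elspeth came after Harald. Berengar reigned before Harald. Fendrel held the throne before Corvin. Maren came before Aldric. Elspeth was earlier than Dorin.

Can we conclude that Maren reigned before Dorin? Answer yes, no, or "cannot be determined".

Chain the constraints: Maren → Berengar → Elspeth → Dorin. Each link is directly stated, so Maren comes before Dorin.

yes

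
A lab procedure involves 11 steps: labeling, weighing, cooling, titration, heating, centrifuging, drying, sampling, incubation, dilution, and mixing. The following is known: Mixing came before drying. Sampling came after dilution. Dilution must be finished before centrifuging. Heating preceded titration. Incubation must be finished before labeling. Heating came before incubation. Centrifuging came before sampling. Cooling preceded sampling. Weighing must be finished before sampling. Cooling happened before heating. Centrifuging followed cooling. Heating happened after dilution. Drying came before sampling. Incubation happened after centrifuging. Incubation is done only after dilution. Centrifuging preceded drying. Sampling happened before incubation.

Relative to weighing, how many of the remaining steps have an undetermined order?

Forced after weighing: incubation, labeling, and sampling.
That leaves centrifuging, cooling, dilution, drying, heating, mixing, and titration with no forced order relative to weighing — 7.

7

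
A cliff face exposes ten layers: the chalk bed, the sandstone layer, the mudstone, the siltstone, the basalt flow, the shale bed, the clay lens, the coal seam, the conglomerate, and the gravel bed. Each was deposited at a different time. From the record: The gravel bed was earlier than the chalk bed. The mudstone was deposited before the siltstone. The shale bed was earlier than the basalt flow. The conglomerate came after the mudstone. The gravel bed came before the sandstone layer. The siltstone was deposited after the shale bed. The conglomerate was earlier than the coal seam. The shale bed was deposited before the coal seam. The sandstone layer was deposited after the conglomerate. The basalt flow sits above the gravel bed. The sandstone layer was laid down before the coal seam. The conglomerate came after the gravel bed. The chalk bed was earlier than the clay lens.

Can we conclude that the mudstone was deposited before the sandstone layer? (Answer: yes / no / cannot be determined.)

Chain the constraints: the mudstone → the conglomerate → the sandstone layer. Each link is directly stated, so the mudstone comes before the sandstone layer.

yes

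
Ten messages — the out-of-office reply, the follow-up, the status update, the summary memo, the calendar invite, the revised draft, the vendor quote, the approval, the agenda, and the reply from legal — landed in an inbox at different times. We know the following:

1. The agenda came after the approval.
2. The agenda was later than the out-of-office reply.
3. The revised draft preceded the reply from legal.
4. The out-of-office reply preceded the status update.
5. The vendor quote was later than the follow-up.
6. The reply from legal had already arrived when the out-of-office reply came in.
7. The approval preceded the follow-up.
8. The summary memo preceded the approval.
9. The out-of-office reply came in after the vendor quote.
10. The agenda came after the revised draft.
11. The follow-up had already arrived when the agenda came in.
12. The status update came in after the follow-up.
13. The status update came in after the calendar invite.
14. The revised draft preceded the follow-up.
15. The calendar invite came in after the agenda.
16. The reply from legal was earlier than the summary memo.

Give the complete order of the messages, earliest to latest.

the revised draft, the reply from legal, the summary memo, the approval, the follow-up, the vendor quote, the out-of-office reply, the agenda, the calendar invite, the status update

The constraints fix every adjacent pair, so only one ordering works:
the revised draft → the reply from legal → the summary memo → the approval → the follow-up → the vendor quote → the out-of-office reply → the agenda → the calendar invite → the status update.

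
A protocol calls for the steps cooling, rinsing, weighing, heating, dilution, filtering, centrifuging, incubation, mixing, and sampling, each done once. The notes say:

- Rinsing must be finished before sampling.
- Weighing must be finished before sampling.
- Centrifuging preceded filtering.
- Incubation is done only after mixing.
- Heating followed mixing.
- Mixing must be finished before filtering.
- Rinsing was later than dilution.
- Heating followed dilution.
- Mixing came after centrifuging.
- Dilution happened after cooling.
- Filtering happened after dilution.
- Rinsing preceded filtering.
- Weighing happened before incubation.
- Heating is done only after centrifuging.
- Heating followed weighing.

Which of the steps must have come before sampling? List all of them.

Directly stated before sampling: rinsing and weighing.
Cooling reaches sampling via cooling → dilution → rinsing → sampling.
Dilution reaches sampling via dilution → rinsing → sampling.
No chain forces filtering (or any of the others) ahead of sampling.

cooling, dilution, rinsing, weighing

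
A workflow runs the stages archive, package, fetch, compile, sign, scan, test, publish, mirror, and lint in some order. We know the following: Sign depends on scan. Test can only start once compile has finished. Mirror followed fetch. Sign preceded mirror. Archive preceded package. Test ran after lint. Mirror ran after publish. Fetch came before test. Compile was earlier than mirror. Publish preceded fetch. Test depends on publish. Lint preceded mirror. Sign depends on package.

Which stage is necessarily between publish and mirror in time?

Tracing the constraints gives publish → fetch → mirror, so fetch sits after publish and before mirror.
No other stage is forced both after publish and before mirror.

fetch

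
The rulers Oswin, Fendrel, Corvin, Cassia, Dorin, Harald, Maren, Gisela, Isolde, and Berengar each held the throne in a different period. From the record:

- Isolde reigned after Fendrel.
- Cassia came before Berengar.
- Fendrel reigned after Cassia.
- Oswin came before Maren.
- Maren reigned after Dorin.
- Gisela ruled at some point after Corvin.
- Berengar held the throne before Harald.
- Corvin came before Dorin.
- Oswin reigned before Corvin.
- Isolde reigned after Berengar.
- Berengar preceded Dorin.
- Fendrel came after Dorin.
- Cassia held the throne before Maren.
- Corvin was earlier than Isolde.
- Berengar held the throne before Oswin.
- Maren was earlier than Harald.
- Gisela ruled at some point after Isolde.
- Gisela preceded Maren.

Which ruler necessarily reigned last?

Every other ruler has a chain of constraints placing them before Harald, so Harald is last.

Harald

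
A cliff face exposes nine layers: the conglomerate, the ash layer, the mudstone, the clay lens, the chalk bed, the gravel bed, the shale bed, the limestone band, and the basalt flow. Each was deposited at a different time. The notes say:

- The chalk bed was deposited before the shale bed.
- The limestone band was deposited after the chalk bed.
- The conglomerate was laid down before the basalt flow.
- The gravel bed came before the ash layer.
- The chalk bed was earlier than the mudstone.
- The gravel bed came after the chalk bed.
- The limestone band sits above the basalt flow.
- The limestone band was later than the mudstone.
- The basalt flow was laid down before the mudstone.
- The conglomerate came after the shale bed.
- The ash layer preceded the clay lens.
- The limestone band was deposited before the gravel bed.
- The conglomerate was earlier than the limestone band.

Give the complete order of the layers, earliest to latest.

The constraints fix every adjacent pair, so only one ordering works:
the chalk bed → the shale bed → the conglomerate → the basalt flow → the mudstone → the limestone band → the gravel bed → the ash layer → the clay lens.

the chalk bed, the shale bed, the conglomerate, the basalt flow, the mudstone, the limestone band, the gravel bed, the ash layer, the clay lens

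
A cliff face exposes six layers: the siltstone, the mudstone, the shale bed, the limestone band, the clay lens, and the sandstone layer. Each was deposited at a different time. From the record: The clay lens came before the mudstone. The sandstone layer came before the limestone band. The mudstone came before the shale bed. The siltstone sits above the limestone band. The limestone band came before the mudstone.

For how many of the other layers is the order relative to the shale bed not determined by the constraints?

Forced before the shale bed: the clay lens, the limestone band, the mudstone, and the sandstone layer.
That leaves the siltstone with no forced order relative to the shale bed — 1.

1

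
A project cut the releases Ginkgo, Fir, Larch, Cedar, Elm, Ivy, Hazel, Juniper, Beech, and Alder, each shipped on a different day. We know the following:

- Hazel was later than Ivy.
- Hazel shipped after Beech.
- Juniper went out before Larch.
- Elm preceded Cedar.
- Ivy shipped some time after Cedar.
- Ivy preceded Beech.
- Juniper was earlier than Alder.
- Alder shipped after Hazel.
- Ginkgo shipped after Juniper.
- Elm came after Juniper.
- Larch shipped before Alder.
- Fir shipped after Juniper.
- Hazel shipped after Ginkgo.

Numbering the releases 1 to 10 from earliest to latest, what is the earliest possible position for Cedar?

Elm and Juniper must both come before Cedar — 2 forced predecessors.
Nothing else is forced ahead of Cedar, so its earliest slot is position 2 + 1 = 3.

3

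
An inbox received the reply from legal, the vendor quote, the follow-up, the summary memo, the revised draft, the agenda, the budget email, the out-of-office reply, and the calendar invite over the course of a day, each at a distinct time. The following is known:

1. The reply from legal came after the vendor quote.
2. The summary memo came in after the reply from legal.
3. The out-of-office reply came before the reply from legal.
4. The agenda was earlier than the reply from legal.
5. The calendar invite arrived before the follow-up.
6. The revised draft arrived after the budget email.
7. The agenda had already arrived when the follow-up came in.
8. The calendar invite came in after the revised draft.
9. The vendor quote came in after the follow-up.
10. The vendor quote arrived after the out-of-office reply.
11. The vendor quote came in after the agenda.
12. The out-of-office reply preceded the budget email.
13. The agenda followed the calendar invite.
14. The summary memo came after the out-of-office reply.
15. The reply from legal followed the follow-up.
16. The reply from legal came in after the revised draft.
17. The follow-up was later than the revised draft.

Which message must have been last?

Every other message has a chain of constraints placing it before the summary memo, so the summary memo is last.

the summary memo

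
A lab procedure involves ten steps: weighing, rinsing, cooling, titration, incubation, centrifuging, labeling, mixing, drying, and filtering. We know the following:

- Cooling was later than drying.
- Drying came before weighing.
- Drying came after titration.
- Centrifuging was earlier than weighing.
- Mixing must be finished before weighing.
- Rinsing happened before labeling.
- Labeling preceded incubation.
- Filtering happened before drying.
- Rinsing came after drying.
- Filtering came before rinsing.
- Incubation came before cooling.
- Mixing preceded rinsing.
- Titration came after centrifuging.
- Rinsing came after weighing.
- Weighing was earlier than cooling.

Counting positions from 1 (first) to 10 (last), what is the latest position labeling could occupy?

Labeling must come before cooling and incubation — 2 steps forced after it.
Everything else can be placed before labeling in some valid order, so labeling can sit as late as position 10 − 2 = 8.

8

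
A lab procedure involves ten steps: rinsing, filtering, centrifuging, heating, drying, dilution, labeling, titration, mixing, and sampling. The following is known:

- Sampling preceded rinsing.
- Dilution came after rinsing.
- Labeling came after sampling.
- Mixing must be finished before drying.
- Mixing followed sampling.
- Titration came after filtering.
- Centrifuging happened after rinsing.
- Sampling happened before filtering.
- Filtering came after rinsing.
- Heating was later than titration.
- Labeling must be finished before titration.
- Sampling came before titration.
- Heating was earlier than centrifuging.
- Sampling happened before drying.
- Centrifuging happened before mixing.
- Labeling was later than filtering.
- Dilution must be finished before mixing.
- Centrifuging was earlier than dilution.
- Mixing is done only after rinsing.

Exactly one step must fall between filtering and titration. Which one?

labeling

Tracing the constraints gives filtering → labeling → titration, so labeling sits after filtering and before titration.
No other step is forced both after filtering and before titration.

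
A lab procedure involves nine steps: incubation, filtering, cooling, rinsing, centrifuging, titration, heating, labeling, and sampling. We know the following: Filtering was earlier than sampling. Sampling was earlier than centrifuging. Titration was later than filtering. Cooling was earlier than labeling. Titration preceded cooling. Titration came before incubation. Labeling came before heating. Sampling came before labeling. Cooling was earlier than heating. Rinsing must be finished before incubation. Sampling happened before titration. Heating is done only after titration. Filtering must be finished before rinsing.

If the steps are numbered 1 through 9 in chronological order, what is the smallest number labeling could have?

Cooling, filtering, sampling, and titration must all come before labeling — 4 forced predecessors.
Nothing else is forced ahead of labeling, so its earliest slot is position 4 + 1 = 5.

5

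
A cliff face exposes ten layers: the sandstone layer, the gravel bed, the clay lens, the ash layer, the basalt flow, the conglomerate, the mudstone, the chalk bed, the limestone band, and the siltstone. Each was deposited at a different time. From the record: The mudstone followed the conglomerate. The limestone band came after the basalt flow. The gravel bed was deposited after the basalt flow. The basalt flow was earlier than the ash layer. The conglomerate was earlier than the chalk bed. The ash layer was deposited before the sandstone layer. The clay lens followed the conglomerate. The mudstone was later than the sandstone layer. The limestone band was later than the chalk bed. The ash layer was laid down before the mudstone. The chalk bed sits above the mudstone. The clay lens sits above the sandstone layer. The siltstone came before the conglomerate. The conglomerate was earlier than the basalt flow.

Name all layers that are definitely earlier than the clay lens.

the ash layer, the basalt flow, the conglomerate, the sandstone layer, the siltstone

Directly stated before the clay lens: the conglomerate and the sandstone layer.
The ash layer reaches the clay lens via the ash layer → the sandstone layer → the clay lens.
The basalt flow reaches the clay lens via the basalt flow → the ash layer → the sandstone layer → the clay lens.
The siltstone reaches the clay lens via the siltstone → the conglomerate → the clay lens.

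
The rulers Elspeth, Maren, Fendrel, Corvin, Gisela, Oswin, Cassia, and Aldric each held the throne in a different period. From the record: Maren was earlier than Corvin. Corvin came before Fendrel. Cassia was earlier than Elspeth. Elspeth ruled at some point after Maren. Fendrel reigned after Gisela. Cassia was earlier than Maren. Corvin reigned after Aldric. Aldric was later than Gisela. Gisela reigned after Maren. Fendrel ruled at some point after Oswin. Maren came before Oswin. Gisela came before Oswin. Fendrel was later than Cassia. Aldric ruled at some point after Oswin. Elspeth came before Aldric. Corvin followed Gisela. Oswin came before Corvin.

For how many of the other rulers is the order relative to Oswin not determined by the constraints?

Forced before Oswin: Cassia, Gisela, and Maren; forced after Oswin: Aldric, Corvin, and Fendrel.
That leaves Elspeth with no forced order relative to Oswin — 1.

1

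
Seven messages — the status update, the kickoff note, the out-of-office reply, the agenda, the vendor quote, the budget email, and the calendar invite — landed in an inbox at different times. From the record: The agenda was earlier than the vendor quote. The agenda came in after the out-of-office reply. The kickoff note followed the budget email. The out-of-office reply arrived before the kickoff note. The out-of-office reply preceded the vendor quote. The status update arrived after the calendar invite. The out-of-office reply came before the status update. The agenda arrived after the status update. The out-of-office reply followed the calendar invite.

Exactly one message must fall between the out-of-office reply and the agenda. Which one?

Tracing the constraints gives the out-of-office reply → the status update → the agenda, so the status update sits after the out-of-office reply and before the agenda.
No other message is forced both after the out-of-office reply and before the agenda.

the status update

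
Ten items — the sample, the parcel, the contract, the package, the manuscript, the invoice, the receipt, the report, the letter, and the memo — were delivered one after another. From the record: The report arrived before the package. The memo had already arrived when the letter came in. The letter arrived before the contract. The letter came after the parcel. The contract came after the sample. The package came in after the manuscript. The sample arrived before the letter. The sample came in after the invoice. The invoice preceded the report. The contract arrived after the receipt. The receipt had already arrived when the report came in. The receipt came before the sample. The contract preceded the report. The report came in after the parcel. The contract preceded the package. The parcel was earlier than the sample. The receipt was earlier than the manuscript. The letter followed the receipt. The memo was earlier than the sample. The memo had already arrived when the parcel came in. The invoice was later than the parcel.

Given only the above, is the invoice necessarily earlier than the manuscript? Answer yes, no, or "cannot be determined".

No chain of stated constraints runs from the invoice to the manuscript, and none runs from the manuscript to the invoice either.
So the relative order of the invoice and the manuscript is not fixed by the given facts.

cannot be determined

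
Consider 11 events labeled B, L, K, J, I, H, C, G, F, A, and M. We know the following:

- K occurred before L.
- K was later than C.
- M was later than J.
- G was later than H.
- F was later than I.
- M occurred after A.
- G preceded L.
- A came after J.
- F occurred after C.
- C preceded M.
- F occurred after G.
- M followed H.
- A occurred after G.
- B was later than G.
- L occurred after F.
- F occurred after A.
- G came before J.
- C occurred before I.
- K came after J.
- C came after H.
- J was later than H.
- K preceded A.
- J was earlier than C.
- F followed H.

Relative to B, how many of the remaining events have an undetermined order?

Forced before B: G and H.
That leaves A, C, F, I, J, K, L, and M with no forced order relative to B — 8.

8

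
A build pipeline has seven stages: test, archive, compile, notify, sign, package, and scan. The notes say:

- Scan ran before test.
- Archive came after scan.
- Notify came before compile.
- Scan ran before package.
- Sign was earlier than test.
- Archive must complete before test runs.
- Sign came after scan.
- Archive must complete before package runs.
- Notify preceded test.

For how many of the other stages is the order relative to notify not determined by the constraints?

4

Forced after notify: compile and test.
That leaves archive, package, scan, and sign with no forced order relative to notify — 4.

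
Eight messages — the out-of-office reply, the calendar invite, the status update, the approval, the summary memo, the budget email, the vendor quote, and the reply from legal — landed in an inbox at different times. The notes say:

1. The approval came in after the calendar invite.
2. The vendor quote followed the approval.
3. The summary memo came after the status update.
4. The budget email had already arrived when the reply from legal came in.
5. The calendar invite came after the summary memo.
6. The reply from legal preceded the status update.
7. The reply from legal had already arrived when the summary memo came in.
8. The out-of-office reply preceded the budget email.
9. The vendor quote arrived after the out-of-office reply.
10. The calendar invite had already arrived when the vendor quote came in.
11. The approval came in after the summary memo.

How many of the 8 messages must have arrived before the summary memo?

4

Directly stated before the summary memo: the reply from legal and the status update.
The budget email reaches the summary memo via the budget email → the reply from legal → the summary memo.
The out-of-office reply reaches the summary memo via the out-of-office reply → the budget email → the reply from legal → the summary memo.
That's the budget email, the out-of-office reply, the reply from legal, and the status update — 4 in all.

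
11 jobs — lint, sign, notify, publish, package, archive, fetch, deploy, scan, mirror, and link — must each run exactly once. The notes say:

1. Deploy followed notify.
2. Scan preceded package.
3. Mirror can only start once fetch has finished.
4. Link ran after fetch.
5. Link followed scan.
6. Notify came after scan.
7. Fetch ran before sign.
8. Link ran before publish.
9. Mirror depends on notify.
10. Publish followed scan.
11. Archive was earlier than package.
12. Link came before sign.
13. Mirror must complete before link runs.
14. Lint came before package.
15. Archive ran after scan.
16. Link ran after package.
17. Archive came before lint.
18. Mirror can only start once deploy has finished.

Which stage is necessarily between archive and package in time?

Tracing the constraints gives archive → lint → package, so lint sits after archive and before package.
No other stage is forced both after archive and before package.

lint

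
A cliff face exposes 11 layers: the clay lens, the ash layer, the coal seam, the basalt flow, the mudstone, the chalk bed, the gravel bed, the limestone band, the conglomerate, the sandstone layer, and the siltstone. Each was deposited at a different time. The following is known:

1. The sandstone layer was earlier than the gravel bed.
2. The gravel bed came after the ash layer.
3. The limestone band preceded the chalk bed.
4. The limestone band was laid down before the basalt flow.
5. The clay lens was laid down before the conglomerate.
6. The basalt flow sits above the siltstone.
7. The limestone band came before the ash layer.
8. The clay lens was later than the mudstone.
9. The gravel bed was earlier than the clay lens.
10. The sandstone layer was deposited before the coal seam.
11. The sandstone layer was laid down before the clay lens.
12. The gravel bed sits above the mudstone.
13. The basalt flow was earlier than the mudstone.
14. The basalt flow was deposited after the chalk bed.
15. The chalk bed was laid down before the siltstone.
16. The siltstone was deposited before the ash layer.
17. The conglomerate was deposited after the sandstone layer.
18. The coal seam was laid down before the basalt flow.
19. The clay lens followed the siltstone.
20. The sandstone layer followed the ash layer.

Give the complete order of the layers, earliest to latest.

The constraints fix every adjacent pair, so only one ordering works:
the limestone band → the chalk bed → the siltstone → the ash layer → the sandstone layer → the coal seam → the basalt flow → the mudstone → the gravel bed → the clay lens → the conglomerate.

the limestone band, the chalk bed, the siltstone, the ash layer, the sandstone layer, the coal seam, the basalt flow, the mudstone, the gravel bed, the clay lens, the conglomerate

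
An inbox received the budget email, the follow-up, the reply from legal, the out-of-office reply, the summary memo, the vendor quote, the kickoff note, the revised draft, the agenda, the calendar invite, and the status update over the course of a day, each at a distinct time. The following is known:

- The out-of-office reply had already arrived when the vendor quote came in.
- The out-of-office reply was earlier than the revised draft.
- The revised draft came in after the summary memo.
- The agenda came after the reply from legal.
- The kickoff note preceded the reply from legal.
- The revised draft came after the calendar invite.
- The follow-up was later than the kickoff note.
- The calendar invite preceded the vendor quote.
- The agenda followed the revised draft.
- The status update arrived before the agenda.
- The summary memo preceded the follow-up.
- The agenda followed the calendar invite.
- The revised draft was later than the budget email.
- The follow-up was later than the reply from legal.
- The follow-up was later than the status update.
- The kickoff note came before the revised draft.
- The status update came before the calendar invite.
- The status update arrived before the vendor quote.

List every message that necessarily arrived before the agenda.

the budget email, the calendar invite, the kickoff note, the out-of-office reply, the reply from legal, the revised draft, the status update, the summary memo

Directly stated before the agenda: the calendar invite, the reply from legal, the revised draft, and the status update.
The budget email reaches the agenda via the budget email → the revised draft → the agenda.
The kickoff note reaches the agenda via the kickoff note → the reply from legal → the agenda.
The out-of-office reply reaches the agenda via the out-of-office reply → the revised draft → the agenda.
Likewise the summary memo reaches the agenda by chaining the stated constraints.
No chain forces the follow-up (or any of the others) ahead of the agenda.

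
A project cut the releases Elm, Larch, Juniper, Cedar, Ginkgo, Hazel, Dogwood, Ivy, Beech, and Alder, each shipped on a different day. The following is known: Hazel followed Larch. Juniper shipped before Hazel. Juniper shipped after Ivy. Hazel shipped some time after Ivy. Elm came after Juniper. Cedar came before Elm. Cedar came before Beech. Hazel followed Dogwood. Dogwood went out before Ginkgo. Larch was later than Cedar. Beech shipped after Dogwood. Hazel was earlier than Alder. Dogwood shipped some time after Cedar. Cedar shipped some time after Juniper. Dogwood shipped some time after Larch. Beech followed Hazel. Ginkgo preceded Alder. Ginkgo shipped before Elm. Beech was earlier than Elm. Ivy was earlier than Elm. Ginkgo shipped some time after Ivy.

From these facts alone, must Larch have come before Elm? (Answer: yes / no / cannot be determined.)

Chain the constraints: Larch → Dogwood → Beech → Elm. Each link is directly stated, so Larch comes before Elm.

yes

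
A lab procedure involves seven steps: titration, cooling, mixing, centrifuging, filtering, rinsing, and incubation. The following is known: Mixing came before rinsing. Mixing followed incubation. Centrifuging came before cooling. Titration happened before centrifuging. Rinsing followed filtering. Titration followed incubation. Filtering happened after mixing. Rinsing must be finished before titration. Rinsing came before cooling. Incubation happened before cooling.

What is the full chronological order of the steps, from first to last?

The constraints fix every adjacent pair, so only one ordering works:
incubation → mixing → filtering → rinsing → titration → centrifuging → cooling.

incubation, mixing, filtering, rinsing, titration, centrifuging, cooling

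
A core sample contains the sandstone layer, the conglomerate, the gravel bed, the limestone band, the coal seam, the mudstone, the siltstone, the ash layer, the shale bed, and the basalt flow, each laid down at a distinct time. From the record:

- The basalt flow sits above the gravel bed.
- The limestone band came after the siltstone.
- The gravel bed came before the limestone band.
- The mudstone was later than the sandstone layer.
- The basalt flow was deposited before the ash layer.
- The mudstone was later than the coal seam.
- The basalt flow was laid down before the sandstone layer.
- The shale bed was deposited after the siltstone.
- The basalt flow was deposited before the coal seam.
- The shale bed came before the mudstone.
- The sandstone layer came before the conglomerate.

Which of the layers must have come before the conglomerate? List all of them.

the basalt flow, the gravel bed, the sandstone layer

Directly stated before the conglomerate: the sandstone layer.
The basalt flow reaches the conglomerate via the basalt flow → the sandstone layer → the conglomerate.
The gravel bed reaches the conglomerate via the gravel bed → the basalt flow → the sandstone layer → the conglomerate.
No chain forces the shale bed (or any of the others) ahead of the conglomerate.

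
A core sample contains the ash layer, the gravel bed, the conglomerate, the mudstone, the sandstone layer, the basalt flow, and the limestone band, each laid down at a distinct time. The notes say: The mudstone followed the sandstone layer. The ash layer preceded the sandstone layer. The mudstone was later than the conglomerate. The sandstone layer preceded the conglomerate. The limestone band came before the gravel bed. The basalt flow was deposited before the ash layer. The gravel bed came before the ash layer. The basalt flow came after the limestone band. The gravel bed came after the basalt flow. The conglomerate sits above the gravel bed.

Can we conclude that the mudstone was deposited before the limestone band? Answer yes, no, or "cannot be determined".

no

Tracing the constraints gives the limestone band → the gravel bed → the conglomerate → the mudstone, so the limestone band must come before the mudstone.
That means the mudstone cannot be before the limestone band.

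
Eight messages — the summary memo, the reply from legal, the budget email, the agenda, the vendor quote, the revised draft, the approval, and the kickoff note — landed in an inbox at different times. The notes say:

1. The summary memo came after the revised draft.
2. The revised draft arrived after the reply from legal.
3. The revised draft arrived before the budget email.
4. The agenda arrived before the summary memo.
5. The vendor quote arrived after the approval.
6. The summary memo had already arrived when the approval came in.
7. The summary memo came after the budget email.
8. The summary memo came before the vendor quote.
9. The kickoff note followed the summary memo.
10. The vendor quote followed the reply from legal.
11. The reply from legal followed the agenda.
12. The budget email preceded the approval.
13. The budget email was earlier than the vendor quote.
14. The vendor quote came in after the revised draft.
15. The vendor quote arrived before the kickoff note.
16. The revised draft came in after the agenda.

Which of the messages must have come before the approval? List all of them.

Directly stated before the approval: the budget email and the summary memo.
The agenda reaches the approval via the agenda → the summary memo → the approval.
The reply from legal reaches the approval via the reply from legal → the revised draft → the summary memo → the approval.
The revised draft reaches the approval via the revised draft → the summary memo → the approval.
No chain forces the vendor quote (or any of the others) ahead of the approval.

the agenda, the budget email, the reply from legal, the revised draft, the summary memo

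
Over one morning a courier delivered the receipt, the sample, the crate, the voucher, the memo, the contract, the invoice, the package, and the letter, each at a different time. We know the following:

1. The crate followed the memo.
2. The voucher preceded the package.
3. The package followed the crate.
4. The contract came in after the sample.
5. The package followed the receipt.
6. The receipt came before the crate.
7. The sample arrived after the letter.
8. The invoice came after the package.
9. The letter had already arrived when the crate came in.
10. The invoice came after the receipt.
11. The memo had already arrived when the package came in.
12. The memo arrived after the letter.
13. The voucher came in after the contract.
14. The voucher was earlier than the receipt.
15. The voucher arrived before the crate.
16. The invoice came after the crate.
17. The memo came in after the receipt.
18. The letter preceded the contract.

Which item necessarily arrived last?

the invoice

Every other item has a chain of constraints placing it before the invoice, so the invoice is last.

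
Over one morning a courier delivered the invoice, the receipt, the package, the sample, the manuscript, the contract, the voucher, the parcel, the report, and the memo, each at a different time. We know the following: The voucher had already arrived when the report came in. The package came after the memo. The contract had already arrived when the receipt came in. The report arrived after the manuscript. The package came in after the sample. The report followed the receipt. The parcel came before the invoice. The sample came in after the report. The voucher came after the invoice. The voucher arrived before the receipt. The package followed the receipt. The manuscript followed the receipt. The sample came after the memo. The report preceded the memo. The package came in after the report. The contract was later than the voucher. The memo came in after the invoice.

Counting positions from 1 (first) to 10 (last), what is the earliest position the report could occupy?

The contract, the invoice, the manuscript, the parcel, the receipt, and the voucher must all come before the report — 6 forced predecessors.
Nothing else is forced ahead of the report, so its earliest slot is position 6 + 1 = 7.

7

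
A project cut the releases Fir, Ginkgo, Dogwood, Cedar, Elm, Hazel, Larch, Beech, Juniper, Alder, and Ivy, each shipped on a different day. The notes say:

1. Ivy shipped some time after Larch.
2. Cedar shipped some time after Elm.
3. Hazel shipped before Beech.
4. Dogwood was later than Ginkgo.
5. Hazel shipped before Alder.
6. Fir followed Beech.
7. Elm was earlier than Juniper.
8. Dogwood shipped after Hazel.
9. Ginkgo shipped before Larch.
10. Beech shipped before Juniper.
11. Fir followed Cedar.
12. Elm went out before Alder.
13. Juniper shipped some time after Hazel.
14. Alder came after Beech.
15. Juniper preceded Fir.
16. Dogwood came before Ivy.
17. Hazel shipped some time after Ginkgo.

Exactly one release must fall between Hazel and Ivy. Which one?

Dogwood

Tracing the constraints gives Hazel → Dogwood → Ivy, so Dogwood sits after Hazel and before Ivy.
No other release is forced both after Hazel and before Ivy.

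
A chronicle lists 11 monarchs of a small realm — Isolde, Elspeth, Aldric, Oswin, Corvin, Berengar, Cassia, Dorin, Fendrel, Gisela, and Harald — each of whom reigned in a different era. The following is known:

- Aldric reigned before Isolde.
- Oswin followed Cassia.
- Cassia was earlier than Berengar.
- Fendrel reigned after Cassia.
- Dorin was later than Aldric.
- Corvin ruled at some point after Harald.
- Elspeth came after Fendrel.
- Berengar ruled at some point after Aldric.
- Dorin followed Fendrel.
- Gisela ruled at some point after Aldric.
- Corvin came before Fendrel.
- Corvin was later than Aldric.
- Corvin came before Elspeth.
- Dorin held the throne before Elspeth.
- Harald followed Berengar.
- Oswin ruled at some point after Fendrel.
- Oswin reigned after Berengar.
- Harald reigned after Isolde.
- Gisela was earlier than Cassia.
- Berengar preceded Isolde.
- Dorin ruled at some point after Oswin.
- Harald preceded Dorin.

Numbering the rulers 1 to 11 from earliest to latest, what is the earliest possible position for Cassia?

3

Aldric and Gisela must both come before Cassia — 2 forced predecessors.
Nothing else is forced ahead of Cassia, so their earliest slot is position 2 + 1 = 3.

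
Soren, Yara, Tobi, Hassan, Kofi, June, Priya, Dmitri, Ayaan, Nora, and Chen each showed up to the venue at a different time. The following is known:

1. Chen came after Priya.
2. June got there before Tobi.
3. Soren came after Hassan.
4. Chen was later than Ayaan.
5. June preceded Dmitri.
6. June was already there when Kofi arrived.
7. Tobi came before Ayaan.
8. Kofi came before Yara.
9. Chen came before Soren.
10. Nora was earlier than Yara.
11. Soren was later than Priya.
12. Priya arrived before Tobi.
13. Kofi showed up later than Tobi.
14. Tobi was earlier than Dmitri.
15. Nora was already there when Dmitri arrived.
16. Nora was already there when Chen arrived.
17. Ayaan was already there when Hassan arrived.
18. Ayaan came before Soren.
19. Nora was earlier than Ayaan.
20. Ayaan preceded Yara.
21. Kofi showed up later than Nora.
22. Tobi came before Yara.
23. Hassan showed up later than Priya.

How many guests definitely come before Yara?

6

Directly stated before Yara: Ayaan, Kofi, Nora, and Tobi.
June reaches Yara via June → Kofi → Yara.
Priya reaches Yara via Priya → Tobi → Yara.
No chain forces Hassan (or any of the others) ahead of Yara.
That's Ayaan, June, Kofi, Nora, Priya, and Tobi — 6 in all.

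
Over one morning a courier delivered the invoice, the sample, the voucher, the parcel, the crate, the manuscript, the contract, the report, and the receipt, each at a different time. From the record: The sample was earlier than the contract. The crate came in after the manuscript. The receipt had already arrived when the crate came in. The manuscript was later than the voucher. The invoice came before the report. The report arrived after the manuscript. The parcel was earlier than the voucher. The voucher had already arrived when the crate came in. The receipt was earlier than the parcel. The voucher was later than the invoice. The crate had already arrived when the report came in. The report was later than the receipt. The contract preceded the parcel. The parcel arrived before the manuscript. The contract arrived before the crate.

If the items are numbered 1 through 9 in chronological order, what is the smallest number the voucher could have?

6

The contract, the invoice, the parcel, the receipt, and the sample must all come before the voucher — 5 forced predecessors.
Nothing else is forced ahead of the voucher, so its earliest slot is position 5 + 1 = 6.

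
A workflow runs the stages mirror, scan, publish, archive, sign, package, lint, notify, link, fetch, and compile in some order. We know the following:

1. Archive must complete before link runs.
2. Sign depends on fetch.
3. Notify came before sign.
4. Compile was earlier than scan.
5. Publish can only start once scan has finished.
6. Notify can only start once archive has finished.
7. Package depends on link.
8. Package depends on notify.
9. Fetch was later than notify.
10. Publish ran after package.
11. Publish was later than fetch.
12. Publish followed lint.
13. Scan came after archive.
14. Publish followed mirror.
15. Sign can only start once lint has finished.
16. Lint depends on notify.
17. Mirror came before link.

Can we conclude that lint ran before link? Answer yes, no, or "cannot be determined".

cannot be determined

No chain of stated constraints runs from lint to link, and none runs from link to lint either.
So the relative order of lint and link is not fixed by the given facts.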